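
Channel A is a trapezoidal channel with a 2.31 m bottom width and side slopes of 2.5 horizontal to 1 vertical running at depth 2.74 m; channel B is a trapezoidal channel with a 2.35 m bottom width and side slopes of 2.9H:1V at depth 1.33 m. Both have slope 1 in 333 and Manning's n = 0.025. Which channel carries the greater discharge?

Channel A: With bottom width b = 2.31 m and side slope z = 2.5: A = (b + zy)y = (2.31 + 2.5×2.74)×2.74 = 25.1 m²; P = b + 2y√(1+z²) = 2.31 + 2×2.74×2.693 = 17.07 m. Hydraulic radius R = A/P = 25.1/17.07 = 1.471 m. Q_A = (1/0.025)·25.1·1.471^(2/3)·√0.003003 = 71.15 m³/s.
Channel B: With bottom width b = 2.35 m and side slope z = 2.9: A = (b + zy)y = (2.35 + 2.9×1.33)×1.33 = 8.255 m²; P = b + 2y√(1+z²) = 2.35 + 2×1.33×3.068 = 10.51 m. Hydraulic radius R = A/P = 8.255/10.51 = 0.7855 m. Q_B = (1/0.025)·8.255·0.7855^(2/3)·√0.003003 = 15.41 m³/s.
Q_A = 71.15 m³/s vs Q_B = 15.41 m³/s, so channel A carries more.

channel A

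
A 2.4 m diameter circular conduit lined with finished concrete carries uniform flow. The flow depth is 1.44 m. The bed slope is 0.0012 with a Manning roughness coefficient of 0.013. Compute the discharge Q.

For a circular section of diameter D = 2.4 m at depth y = 1.44 m, the central angle is θ = 2 arccos(1 − 2y/D) = 3.544 rad. Then A = (D²/8)(θ − sin θ) = 2.834 m² and P = Dθ/2 = 4.253 m.
Hydraulic radius R = A/P = 2.834/4.253 = 0.6663 m.
Manning's equation: Q = (1/n) A R^(2/3) S^(1/2) = (1/0.013) × 2.834 × 0.6663^(2/3) × 0.0012^(1/2) = 5.76 m³/s.

Q = 5.76 m³/s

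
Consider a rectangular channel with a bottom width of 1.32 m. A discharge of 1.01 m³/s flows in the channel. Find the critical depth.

y_c = 0.391 m

For a rectangular channel, critical depth y_c = (q²/g)^(1/3) where q = Q/b = 1.01/1.32 = 0.7652 m²/s.
So y_c = (0.7652²/9.81)^(1/3) = 0.391 m.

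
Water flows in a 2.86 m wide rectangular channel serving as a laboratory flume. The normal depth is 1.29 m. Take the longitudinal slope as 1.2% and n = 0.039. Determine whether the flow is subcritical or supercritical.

Flow area A = b·y = 2.86 × 1.29 = 3.689 m². Wetted perimeter P = b + 2y = 2.86 + 2×1.29 = 5.44 m.
Hydraulic radius R = A/P = 3.689/5.44 = 0.6782 m.
V = (1/n) R^(2/3) √S = (1/0.039) × 0.6782^(2/3) × √0.012 = 2.168 m/s. Hydraulic depth D_h = A/T = 3.689/2.86 = 1.29 m.
Froude number Fr = V/√(g·D_h) = 2.168/√(9.81×1.29) = 0.609, which is less than 1, so the flow is subcritical.

subcritical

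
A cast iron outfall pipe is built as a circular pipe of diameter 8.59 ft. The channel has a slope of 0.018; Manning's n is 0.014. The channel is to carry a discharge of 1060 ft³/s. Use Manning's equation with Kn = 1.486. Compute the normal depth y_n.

Manning's equation rearranged: A R^(2/3) = nQ / (1.486·√S) = 0.014 × 1060 / (1.486 × √0.018) = 74.44.
At y = 7.04 ft: A R^(2/3) = 96.46 — high.
At y = 4.39 ft: A R^(2/3) = 50.05 — low.
At y = 5.66 ft: A R^(2/3) = 74.39 — ≈ 74.44.

y_n = 5.66 ft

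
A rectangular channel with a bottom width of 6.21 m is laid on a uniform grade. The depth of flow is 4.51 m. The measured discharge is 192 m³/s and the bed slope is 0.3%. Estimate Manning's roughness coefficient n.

n = 0.012

Flow area A = b·y = 6.21 × 4.51 = 28.01 m². Wetted perimeter P = b + 2y = 6.21 + 2×4.51 = 15.23 m.
Hydraulic radius R = A/P = 28.01/15.23 = 1.839 m.
Rearranging Manning's equation: n = (1/Q) A R^(2/3) S^(1/2) = (1/192) × 28.01 × 1.839^(2/3) × √0.003 = 0.012.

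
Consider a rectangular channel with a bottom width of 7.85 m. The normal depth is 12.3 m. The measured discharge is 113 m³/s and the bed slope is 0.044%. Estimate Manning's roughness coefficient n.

n = 0.0371

Flow area A = b·y = 7.85 × 12.3 = 96.56 m². Wetted perimeter P = b + 2y = 7.85 + 2×12.3 = 32.45 m.
Hydraulic radius R = A/P = 96.56/32.45 = 2.976 m.
Rearranging Manning's equation: n = (1/Q) A R^(2/3) S^(1/2) = (1/113) × 96.56 × 2.976^(2/3) × √0.00044 = 0.0371.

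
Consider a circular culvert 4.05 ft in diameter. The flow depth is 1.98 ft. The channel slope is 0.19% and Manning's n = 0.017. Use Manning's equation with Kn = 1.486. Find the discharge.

For a circular section of diameter D = 4.05 ft at depth y = 1.98 ft, the central angle is θ = 2 arccos(1 − 2y/D) = 3.097 rad. Then A = (D²/8)(θ − sin θ) = 6.259 ft² and P = Dθ/2 = 6.272 ft.
Hydraulic radius R = A/P = 6.259/6.272 = 0.998 ft.
Manning's equation: Q = (1.486/n) A R^(2/3) S^(1/2) = (1.486/0.017) × 6.259 × 0.998^(2/3) × 0.0019^(1/2) = 23.8 ft³/s.

Q = 23.8 ft³/s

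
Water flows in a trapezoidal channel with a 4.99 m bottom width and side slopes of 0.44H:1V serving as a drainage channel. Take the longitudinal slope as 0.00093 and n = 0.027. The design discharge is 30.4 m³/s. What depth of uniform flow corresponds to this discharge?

y_n = 3.04 m

Manning's equation rearranged: A R^(2/3) = nQ / (1·√S) = 0.027 × 30.4 / (√0.00093) = 26.92.
At y = 2.41 m: A R^(2/3) = 18.44 — short.
At y = 3.62 m: A R^(2/3) = 35.88 — over.
At y = 3.04 m: A R^(2/3) = 26.9 — close enough.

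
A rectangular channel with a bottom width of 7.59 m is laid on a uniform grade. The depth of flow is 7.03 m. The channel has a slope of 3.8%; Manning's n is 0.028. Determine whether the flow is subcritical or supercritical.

Flow area A = b·y = 7.59 × 7.03 = 53.36 m². Wetted perimeter P = b + 2y = 7.59 + 2×7.03 = 21.65 m.
Hydraulic radius R = A/P = 53.36/21.65 = 2.465 m.
V = (1/n) R^(2/3) √S = (1/0.028) × 2.465^(2/3) × √0.038 = 12.7 m/s. Hydraulic depth D_h = A/T = 53.36/7.59 = 7.03 m.
Froude number Fr = V/√(g·D_h) = 12.7/√(9.81×7.03) = 1.53, which is greater than 1, so the flow is supercritical.

supercritical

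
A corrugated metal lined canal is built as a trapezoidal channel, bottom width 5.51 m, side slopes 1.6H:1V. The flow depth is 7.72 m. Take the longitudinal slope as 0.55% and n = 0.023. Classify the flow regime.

With bottom width b = 5.51 m and side slope z = 1.6: A = (b + zy)y = (5.51 + 1.6×7.72)×7.72 = 137.9 m²; P = b + 2y√(1+z²) = 5.51 + 2×7.72×1.887 = 34.64 m.
Hydraulic radius R = A/P = 137.9/34.64 = 3.981 m.
V = (1/n) R^(2/3) √S = (1/0.023) × 3.981^(2/3) × √0.0055 = 8.099 m/s. Hydraulic depth D_h = A/T = 137.9/30.21 = 4.564 m.
Froude number Fr = V/√(g·D_h) = 8.099/√(9.81×4.564) = 1.21, which is greater than 1, so the flow is supercritical.

supercritical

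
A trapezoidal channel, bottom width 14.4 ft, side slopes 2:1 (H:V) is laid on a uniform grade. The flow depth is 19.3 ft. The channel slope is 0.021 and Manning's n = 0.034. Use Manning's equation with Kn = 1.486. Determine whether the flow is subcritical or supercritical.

With bottom width b = 14.4 ft and side slope z = 2: A = (b + zy)y = (14.4 + 2×19.3)×19.3 = 1023 ft²; P = b + 2y√(1+z²) = 14.4 + 2×19.3×2.236 = 100.7 ft.
Hydraulic radius R = A/P = 1023/100.7 = 10.16 ft.
V = (1.486/n) R^(2/3) √S = (1.486/0.034) × 10.16^(2/3) × √0.021 = 29.7 ft/s. Hydraulic depth D_h = A/T = 1023/91.6 = 11.17 ft.
Froude number Fr = V/√(g·D_h) = 29.7/√(32.2×11.17) = 1.57, which is greater than 1, so the flow is supercritical.

supercritical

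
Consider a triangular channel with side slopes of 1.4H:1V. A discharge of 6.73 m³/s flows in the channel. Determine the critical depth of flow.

At critical depth, Q² T / (g A³) = 1, i.e. A³/T = Q²/g = 6.73²/9.81 = 4.617.
Try y = 1.07 m: A³/T = 1.375 — too small.
Try y = 1.54 m: A³/T = 8.488 — too large.
Try y = 1.36 m: A³/T = 4.56 — matches.

y_c = 1.36 m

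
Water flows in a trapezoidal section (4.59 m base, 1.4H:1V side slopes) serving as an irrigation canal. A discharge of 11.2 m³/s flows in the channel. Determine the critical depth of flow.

At critical depth, Q² T / (g A³) = 1, i.e. A³/T = Q²/g = 11.2²/9.81 = 12.79.
Try y = 0.638 m: A³/T = 6.714 — short.
Try y = 0.85 m: A³/T = 17.01 — over.
Try y = 0.779 m: A³/T = 12.8 — close enough.

y_c = 0.779 m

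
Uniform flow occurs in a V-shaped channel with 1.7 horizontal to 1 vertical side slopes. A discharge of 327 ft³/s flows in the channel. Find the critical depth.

y_c = 4.7 ft

At critical depth, Q² T / (g A³) = 1, i.e. A³/T = Q²/g = 327²/32.2 = 3321.
Trying y = 4.01 ft: A³/T = 1498 — too small.
Trying y = 4.7 ft: A³/T = 3314 — close enough.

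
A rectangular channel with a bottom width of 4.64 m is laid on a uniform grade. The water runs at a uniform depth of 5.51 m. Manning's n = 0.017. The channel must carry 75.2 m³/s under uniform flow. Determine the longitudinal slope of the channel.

S = 0.0013

Flow area A = b·y = 4.64 × 5.51 = 25.57 m². Wetted perimeter P = b + 2y = 4.64 + 2×5.51 = 15.66 m.
Hydraulic radius R = A/P = 25.57/15.66 = 1.633 m.
From Manning's equation, S = [nQ / (1 A R^(2/3))]² = [0.017 × 75.2 / (1 × 25.57 × 1.633^(2/3))]² = 0.0013.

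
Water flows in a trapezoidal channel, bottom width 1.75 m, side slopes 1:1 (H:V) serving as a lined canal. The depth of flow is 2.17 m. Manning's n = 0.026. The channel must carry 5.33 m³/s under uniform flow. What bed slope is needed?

With bottom width b = 1.75 m and side slope z = 1: A = (b + zy)y = (1.75 + 1×2.17)×2.17 = 8.506 m²; P = b + 2y√(1+z²) = 1.75 + 2×2.17×1.414 = 7.888 m.
Hydraulic radius R = A/P = 8.506/7.888 = 1.078 m.
From Manning's equation, S = [nQ / (1 A R^(2/3))]² = [0.026 × 5.33 / (1 × 8.506 × 1.078^(2/3))]² = 0.00024.

S = 0.00024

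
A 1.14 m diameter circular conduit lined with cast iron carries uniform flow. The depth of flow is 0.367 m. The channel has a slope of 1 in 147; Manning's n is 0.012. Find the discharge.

For a circular section of diameter D = 1.14 m at depth y = 0.367 m, the central angle is θ = 2 arccos(1 − 2y/D) = 2.413 rad. Then A = (D²/8)(θ − sin θ) = 0.2839 m² and P = Dθ/2 = 1.376 m.
Hydraulic radius R = A/P = 0.2839/1.376 = 0.2064 m.
Manning's equation: Q = (1/n) A R^(2/3) S^(1/2) = (1/0.012) × 0.2839 × 0.2064^(2/3) × 0.006803^(1/2) = 0.682 m³/s.

Q = 0.682 m³/s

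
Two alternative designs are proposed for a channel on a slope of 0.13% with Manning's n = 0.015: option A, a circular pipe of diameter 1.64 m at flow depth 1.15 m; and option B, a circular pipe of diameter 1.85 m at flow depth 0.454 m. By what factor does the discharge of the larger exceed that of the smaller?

Channel A: For a circular section of diameter D = 1.64 m at depth y = 1.15 m, the central angle is θ = 2 arccos(1 − 2y/D) = 3.97 rad. Then A = (D²/8)(θ − sin θ) = 1.582 m² and P = Dθ/2 = 3.255 m. Hydraulic radius R = A/P = 1.582/3.255 = 0.4861 m. Q_A = (1/0.015)·1.582·0.4861^(2/3)·√0.0013 = 2.352 m³/s.
Channel B: For a circular section of diameter D = 1.85 m at depth y = 0.454 m, the central angle is θ = 2 arccos(1 − 2y/D) = 2.073 rad. Then A = (D²/8)(θ − sin θ) = 0.5119 m² and P = Dθ/2 = 1.918 m. Hydraulic radius R = A/P = 0.5119/1.918 = 0.267 m. Q_B = (1/0.015)·0.5119·0.267^(2/3)·√0.0013 = 0.5102 m³/s.
The larger discharge is 2.352 m³/s and the smaller is 0.5102 m³/s; the ratio is 4.61.

4.61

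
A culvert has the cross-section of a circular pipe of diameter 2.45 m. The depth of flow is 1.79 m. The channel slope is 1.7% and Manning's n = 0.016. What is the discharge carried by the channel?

Q = 24.5 m³/s

For a circular section of diameter D = 2.45 m at depth y = 1.79 m, the central angle is θ = 2 arccos(1 − 2y/D) = 4.1 rad. Then A = (D²/8)(θ − sin θ) = 3.691 m² and P = Dθ/2 = 5.023 m.
Hydraulic radius R = A/P = 3.691/5.023 = 0.7348 m.
Manning's equation: Q = (1/n) A R^(2/3) S^(1/2) = (1/0.016) × 3.691 × 0.7348^(2/3) × 0.017^(1/2) = 24.5 m³/s.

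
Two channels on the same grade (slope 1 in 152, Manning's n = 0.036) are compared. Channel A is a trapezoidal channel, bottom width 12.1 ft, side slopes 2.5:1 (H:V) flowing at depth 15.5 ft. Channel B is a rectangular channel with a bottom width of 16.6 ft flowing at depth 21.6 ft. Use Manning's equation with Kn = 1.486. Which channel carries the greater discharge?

channel A

Channel A: With bottom width b = 12.1 ft and side slope z = 2.5: A = (b + zy)y = (12.1 + 2.5×15.5)×15.5 = 788.2 ft²; P = b + 2y√(1+z²) = 12.1 + 2×15.5×2.693 = 95.57 ft. Hydraulic radius R = A/P = 788.2/95.57 = 8.247 ft. Q_A = (1.486/0.036)·788.2·8.247^(2/3)·√0.006579 = 10770 ft³/s.
Channel B: Flow area A = b·y = 16.6 × 21.6 = 358.6 ft². Wetted perimeter P = b + 2y = 16.6 + 2×21.6 = 59.8 ft. Hydraulic radius R = A/P = 358.6/59.8 = 5.996 ft. Q_B = (1.486/0.036)·358.6·5.996^(2/3)·√0.006579 = 3962 ft³/s.
Q_A = 10770 ft³/s vs Q_B = 3962 ft³/s, so channel A carries more.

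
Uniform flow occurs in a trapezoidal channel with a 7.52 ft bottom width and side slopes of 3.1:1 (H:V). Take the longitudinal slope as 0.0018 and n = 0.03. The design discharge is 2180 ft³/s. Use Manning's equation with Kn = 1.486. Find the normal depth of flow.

y_n = 9.51 ft

Manning's equation rearranged: A R^(2/3) = nQ / (1.486·√S) = 0.03 × 2180 / (1.486 × √0.0018) = 1037.
At y = 8.07 ft: A R^(2/3) = 701.8 — short.
At y = 12 ft: A R^(2/3) = 1823 — over.
At y = 9.51 ft: A R^(2/3) = 1038 — ≈ 1037.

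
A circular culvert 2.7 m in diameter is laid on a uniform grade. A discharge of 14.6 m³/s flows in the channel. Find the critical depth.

y_c = 1.72 m

At critical depth, Q² T / (g A³) = 1, i.e. A³/T = Q²/g = 14.6²/9.81 = 21.73.
Trying y = 1.19 m: A³/T = 5.364 — low.
Trying y = 1.72 m: A³/T = 21.96 — close enough.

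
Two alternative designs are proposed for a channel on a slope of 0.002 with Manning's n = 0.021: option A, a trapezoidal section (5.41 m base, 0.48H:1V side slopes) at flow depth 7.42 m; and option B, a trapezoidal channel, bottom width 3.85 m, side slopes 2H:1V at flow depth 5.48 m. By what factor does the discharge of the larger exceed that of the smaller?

Channel A: With bottom width b = 5.41 m and side slope z = 0.48: A = (b + zy)y = (5.41 + 0.48×7.42)×7.42 = 66.57 m²; P = b + 2y√(1+z²) = 5.41 + 2×7.42×1.109 = 21.87 m. Hydraulic radius R = A/P = 66.57/21.87 = 3.044 m. Q_A = (1/0.021)·66.57·3.044^(2/3)·√0.002 = 297.7 m³/s.
Channel B: With bottom width b = 3.85 m and side slope z = 2: A = (b + zy)y = (3.85 + 2×5.48)×5.48 = 81.16 m²; P = b + 2y√(1+z²) = 3.85 + 2×5.48×2.236 = 28.36 m. Hydraulic radius R = A/P = 81.16/28.36 = 2.862 m. Q_B = (1/0.021)·81.16·2.862^(2/3)·√0.002 = 348.4 m³/s.
The larger discharge is 348.4 m³/s and the smaller is 297.7 m³/s; the ratio is 1.17.

1.17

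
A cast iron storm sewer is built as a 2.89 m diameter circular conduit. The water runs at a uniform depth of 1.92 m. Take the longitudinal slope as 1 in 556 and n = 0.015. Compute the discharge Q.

Q = 11.6 m³/s

For a circular section of diameter D = 2.89 m at depth y = 1.92 m, the central angle is θ = 2 arccos(1 − 2y/D) = 3.811 rad. Then A = (D²/8)(θ − sin θ) = 4.627 m² and P = Dθ/2 = 5.508 m.
Hydraulic radius R = A/P = 4.627/5.508 = 0.8402 m.
Manning's equation: Q = (1/n) A R^(2/3) S^(1/2) = (1/0.015) × 4.627 × 0.8402^(2/3) × 0.001799^(1/2) = 11.6 m³/s.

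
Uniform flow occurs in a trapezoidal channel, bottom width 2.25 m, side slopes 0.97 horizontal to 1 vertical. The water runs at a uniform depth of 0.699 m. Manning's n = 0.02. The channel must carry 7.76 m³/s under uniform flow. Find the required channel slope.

With bottom width b = 2.25 m and side slope z = 0.97: A = (b + zy)y = (2.25 + 0.97×0.699)×0.699 = 2.047 m²; P = b + 2y√(1+z²) = 2.25 + 2×0.699×1.393 = 4.198 m.
Hydraulic radius R = A/P = 2.047/4.198 = 0.4876 m.
From Manning's equation, S = [nQ / (1 A R^(2/3))]² = [0.02 × 7.76 / (1 × 2.047 × 0.4876^(2/3))]² = 0.015.

S = 0.015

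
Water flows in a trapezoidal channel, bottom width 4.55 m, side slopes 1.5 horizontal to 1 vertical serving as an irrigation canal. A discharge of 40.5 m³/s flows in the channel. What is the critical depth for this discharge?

At critical depth, Q² T / (g A³) = 1, i.e. A³/T = Q²/g = 40.5²/9.81 = 167.2.
Trying y = 2.12 m: A³/T = 403.4 — over.
Trying y = 1.18 m: A³/T = 51.27 — short.
Trying y = 1.66 m: A³/T = 167.5 — close enough.

y_c = 1.66 m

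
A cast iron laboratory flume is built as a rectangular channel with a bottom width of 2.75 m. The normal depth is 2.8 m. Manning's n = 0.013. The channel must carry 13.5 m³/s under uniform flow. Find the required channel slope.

S = 0.000579

Flow area A = b·y = 2.75 × 2.8 = 7.7 m². Wetted perimeter P = b + 2y = 2.75 + 2×2.8 = 8.35 m.
Hydraulic radius R = A/P = 7.7/8.35 = 0.9222 m.
From Manning's equation, S = [nQ / (1 A R^(2/3))]² = [0.013 × 13.5 / (1 × 7.7 × 0.9222^(2/3))]² = 0.000579.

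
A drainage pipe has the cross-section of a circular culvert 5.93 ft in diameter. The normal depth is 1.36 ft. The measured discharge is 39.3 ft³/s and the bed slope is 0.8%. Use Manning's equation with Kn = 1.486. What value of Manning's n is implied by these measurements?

For a circular section of diameter D = 5.93 ft at depth y = 1.36 ft, the central angle is θ = 2 arccos(1 − 2y/D) = 1.998 rad. Then A = (D²/8)(θ − sin θ) = 4.779 ft² and P = Dθ/2 = 5.923 ft.
Hydraulic radius R = A/P = 4.779/5.923 = 0.8069 ft.
Rearranging Manning's equation: n = (1.486/Q) A R^(2/3) S^(1/2) = (1.486/39.3) × 4.779 × 0.8069^(2/3) × √0.008 = 0.014.

n = 0.014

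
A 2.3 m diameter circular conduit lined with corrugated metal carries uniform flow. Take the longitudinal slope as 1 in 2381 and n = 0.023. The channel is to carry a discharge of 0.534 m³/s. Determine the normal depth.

y_n = 0.713 m

Manning's equation rearranged: A R^(2/3) = nQ / (1·√S) = 0.023 × 0.534 / (√0.00042) = 0.5993.
Trying y = 0.595 m: A R^(2/3) = 0.4211 — low.
Trying y = 0.786 m: A R^(2/3) = 0.7221 — high.
Trying y = 0.713 m: A R^(2/3) = 0.5994 — close enough.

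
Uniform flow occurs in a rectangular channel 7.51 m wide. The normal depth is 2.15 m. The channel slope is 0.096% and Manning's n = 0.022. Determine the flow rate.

Flow area A = b·y = 7.51 × 2.15 = 16.15 m². Wetted perimeter P = b + 2y = 7.51 + 2×2.15 = 11.81 m.
Hydraulic radius R = A/P = 16.15/11.81 = 1.367 m.
Manning's equation: Q = (1/n) A R^(2/3) S^(1/2) = (1/0.022) × 16.15 × 1.367^(2/3) × 0.00096^(1/2) = 28 m³/s.

Q = 28 m³/s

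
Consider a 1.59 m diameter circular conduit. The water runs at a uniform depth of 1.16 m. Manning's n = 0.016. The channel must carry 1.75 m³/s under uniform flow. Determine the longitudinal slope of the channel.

For a circular section of diameter D = 1.59 m at depth y = 1.16 m, the central angle is θ = 2 arccos(1 − 2y/D) = 4.096 rad. Then A = (D²/8)(θ − sin θ) = 1.552 m² and P = Dθ/2 = 3.256 m.
Hydraulic radius R = A/P = 1.552/3.256 = 0.4767 m.
From Manning's equation, S = [nQ / (1 A R^(2/3))]² = [0.016 × 1.75 / (1 × 1.552 × 0.4767^(2/3))]² = 0.000874.

S = 0.000874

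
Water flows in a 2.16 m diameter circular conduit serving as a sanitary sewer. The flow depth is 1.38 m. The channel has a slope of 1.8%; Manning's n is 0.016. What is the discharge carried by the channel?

Q = 15 m³/s

For a circular section of diameter D = 2.16 m at depth y = 1.38 m, the central angle is θ = 2 arccos(1 − 2y/D) = 3.705 rad. Then A = (D²/8)(θ − sin θ) = 2.472 m² and P = Dθ/2 = 4.001 m.
Hydraulic radius R = A/P = 2.472/4.001 = 0.6178 m.
Manning's equation: Q = (1/n) A R^(2/3) S^(1/2) = (1/0.016) × 2.472 × 0.6178^(2/3) × 0.018^(1/2) = 15 m³/s.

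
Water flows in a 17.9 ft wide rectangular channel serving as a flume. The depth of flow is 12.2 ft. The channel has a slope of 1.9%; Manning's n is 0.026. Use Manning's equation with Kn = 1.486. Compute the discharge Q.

Flow area A = b·y = 17.9 × 12.2 = 218.4 ft². Wetted perimeter P = b + 2y = 17.9 + 2×12.2 = 42.3 ft.
Hydraulic radius R = A/P = 218.4/42.3 = 5.163 ft.
Manning's equation: Q = (1.486/n) A R^(2/3) S^(1/2) = (1.486/0.026) × 218.4 × 5.163^(2/3) × 0.019^(1/2) = 5140 ft³/s.

Q = 5140 ft³/s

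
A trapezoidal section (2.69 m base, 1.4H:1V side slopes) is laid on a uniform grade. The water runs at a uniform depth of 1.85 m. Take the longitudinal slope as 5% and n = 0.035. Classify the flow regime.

With bottom width b = 2.69 m and side slope z = 1.4: A = (b + zy)y = (2.69 + 1.4×1.85)×1.85 = 9.768 m²; P = b + 2y√(1+z²) = 2.69 + 2×1.85×1.72 = 9.056 m.
Hydraulic radius R = A/P = 9.768/9.056 = 1.079 m.
V = (1/n) R^(2/3) √S = (1/0.035) × 1.079^(2/3) × √0.05 = 6.72 m/s. Hydraulic depth D_h = A/T = 9.768/7.87 = 1.241 m.
Froude number Fr = V/√(g·D_h) = 6.72/√(9.81×1.241) = 1.93, which is greater than 1, so the flow is supercritical.

supercritical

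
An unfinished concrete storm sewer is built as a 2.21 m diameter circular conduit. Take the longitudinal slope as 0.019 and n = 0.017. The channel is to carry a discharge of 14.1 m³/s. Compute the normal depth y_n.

Manning's equation rearranged: A R^(2/3) = nQ / (1·√S) = 0.017 × 14.1 / (√0.019) = 1.739.
Trying y = 1.7 m: A R^(2/3) = 2.424 — too large.
Trying y = 0.978 m: A R^(2/3) = 1.044 — too small.
Trying y = 1.33 m: A R^(2/3) = 1.743 — close enough.

y_n = 1.33 m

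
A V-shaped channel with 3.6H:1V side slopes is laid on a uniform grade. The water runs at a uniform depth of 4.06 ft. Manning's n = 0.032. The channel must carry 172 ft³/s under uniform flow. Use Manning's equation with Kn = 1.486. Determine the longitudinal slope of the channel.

S = 0.00159

For a triangular section with side slope z = 3.6: A = zy² = 3.6×4.06² = 59.34 ft²; P = 2y√(1+z²) = 2×4.06×3.736 = 30.34 ft.
Hydraulic radius R = A/P = 59.34/30.34 = 1.956 ft.
From Manning's equation, S = [nQ / (1.486 A R^(2/3))]² = [0.032 × 172 / (1.486 × 59.34 × 1.956^(2/3))]² = 0.00159.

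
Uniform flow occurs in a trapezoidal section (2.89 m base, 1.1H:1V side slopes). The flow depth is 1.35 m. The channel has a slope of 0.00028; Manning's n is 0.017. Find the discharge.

Q = 5.24 m³/s

With bottom width b = 2.89 m and side slope z = 1.1: A = (b + zy)y = (2.89 + 1.1×1.35)×1.35 = 5.906 m²; P = b + 2y√(1+z²) = 2.89 + 2×1.35×1.487 = 6.904 m.
Hydraulic radius R = A/P = 5.906/6.904 = 0.8555 m.
Manning's equation: Q = (1/n) A R^(2/3) S^(1/2) = (1/0.017) × 5.906 × 0.8555^(2/3) × 0.00028^(1/2) = 5.24 m³/s.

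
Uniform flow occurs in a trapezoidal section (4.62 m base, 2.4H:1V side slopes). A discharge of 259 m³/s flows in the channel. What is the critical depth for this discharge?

At critical depth, Q² T / (g A³) = 1, i.e. A³/T = Q²/g = 259²/9.81 = 6838.
Try y = 2.97 m: A³/T = 2250 — low.
Try y = 4.37 m: A³/T = 11240 — high.
Try y = 3.89 m: A³/T = 6869 — matches.

y_c = 3.89 m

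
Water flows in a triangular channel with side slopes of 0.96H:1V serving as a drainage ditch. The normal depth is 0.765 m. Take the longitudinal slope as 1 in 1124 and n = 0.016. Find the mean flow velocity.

For a triangular section with side slope z = 0.96: A = zy² = 0.96×0.765² = 0.5618 m²; P = 2y√(1+z²) = 2×0.765×1.386 = 2.121 m.
Hydraulic radius R = A/P = 0.5618/2.121 = 0.2649 m.
From Manning's equation, V = (1/n) R^(2/3) S^(1/2) = (1/0.016) × 0.2649^(2/3) × 0.0008897^(1/2) = 0.769 m/s.

V = 0.769 m/s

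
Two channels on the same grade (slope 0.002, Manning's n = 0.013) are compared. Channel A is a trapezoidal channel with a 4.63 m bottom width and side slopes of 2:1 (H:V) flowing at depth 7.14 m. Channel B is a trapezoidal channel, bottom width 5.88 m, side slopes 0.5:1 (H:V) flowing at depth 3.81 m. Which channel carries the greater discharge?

channel A

Channel A: With bottom width b = 4.63 m and side slope z = 2: A = (b + zy)y = (4.63 + 2×7.14)×7.14 = 135 m²; P = b + 2y√(1+z²) = 4.63 + 2×7.14×2.236 = 36.56 m. Hydraulic radius R = A/P = 135/36.56 = 3.693 m. Q_A = (1/0.013)·135·3.693^(2/3)·√0.002 = 1110 m³/s.
Channel B: With bottom width b = 5.88 m and side slope z = 0.5: A = (b + zy)y = (5.88 + 0.5×3.81)×3.81 = 29.66 m²; P = b + 2y√(1+z²) = 5.88 + 2×3.81×1.118 = 14.4 m. Hydraulic radius R = A/P = 29.66/14.4 = 2.06 m. Q_B = (1/0.013)·29.66·2.06^(2/3)·√0.002 = 165.2 m³/s.
Q_A = 1110 m³/s vs Q_B = 165.2 m³/s, so channel A carries more.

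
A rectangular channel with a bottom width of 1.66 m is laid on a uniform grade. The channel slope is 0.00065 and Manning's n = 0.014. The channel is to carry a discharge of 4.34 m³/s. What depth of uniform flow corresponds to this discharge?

Manning's equation rearranged: A R^(2/3) = nQ / (1·√S) = 0.014 × 4.34 / (√0.00065) = 2.383.
Trying y = 1.71 m: A R^(2/3) = 1.926 — low.
Trying y = 2.29 m: A R^(2/3) = 2.732 — high.
Trying y = 2.04 m: A R^(2/3) = 2.382 — ≈ 2.383.

y_n = 2.04 m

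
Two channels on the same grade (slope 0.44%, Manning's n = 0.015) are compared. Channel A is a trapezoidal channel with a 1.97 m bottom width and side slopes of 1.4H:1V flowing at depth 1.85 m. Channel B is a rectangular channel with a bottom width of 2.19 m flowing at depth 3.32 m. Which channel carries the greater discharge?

Channel A: With bottom width b = 1.97 m and side slope z = 1.4: A = (b + zy)y = (1.97 + 1.4×1.85)×1.85 = 8.436 m²; P = b + 2y√(1+z²) = 1.97 + 2×1.85×1.72 = 8.336 m. Hydraulic radius R = A/P = 8.436/8.336 = 1.012 m. Q_A = (1/0.015)·8.436·1.012^(2/3)·√0.0044 = 37.6 m³/s.
Channel B: Flow area A = b·y = 2.19 × 3.32 = 7.271 m². Wetted perimeter P = b + 2y = 2.19 + 2×3.32 = 8.83 m. Hydraulic radius R = A/P = 7.271/8.83 = 0.8234 m. Q_B = (1/0.015)·7.271·0.8234^(2/3)·√0.0044 = 28.25 m³/s.
Q_A = 37.6 m³/s vs Q_B = 28.25 m³/s, so channel A carries more.

channel A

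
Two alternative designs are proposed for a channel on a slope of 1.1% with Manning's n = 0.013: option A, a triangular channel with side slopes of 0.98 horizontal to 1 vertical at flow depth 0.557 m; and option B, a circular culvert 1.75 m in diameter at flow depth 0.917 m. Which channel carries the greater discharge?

Channel A: For a triangular section with side slope z = 0.98: A = zy² = 0.98×0.557² = 0.304 m²; P = 2y√(1+z²) = 2×0.557×1.4 = 1.56 m. Hydraulic radius R = A/P = 0.304/1.56 = 0.1949 m. Q_A = (1/0.013)·0.304·0.1949^(2/3)·√0.011 = 0.8247 m³/s.
Channel B: For a circular section of diameter D = 1.75 m at depth y = 0.917 m, the central angle is θ = 2 arccos(1 − 2y/D) = 3.238 rad. Then A = (D²/8)(θ − sin θ) = 1.276 m² and P = Dθ/2 = 2.833 m. Hydraulic radius R = A/P = 1.276/2.833 = 0.4505 m. Q_B = (1/0.013)·1.276·0.4505^(2/3)·√0.011 = 6.05 m³/s.
Q_A = 0.8247 m³/s vs Q_B = 6.05 m³/s, so channel B carries more.

channel B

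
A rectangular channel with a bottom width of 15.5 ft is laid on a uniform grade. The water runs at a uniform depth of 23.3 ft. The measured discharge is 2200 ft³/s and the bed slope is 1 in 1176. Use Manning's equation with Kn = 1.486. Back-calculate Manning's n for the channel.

Flow area A = b·y = 15.5 × 23.3 = 361.2 ft². Wetted perimeter P = b + 2y = 15.5 + 2×23.3 = 62.1 ft.
Hydraulic radius R = A/P = 361.2/62.1 = 5.816 ft.
Rearranging Manning's equation: n = (1.486/Q) A R^(2/3) S^(1/2) = (1.486/2200) × 361.2 × 5.816^(2/3) × √0.0008503 = 0.023.

n = 0.023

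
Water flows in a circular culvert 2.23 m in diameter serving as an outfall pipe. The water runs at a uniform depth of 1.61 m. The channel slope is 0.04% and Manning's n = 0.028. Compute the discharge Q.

For a circular section of diameter D = 2.23 m at depth y = 1.61 m, the central angle is θ = 2 arccos(1 − 2y/D) = 4.062 rad. Then A = (D²/8)(θ − sin θ) = 3.019 m² and P = Dθ/2 = 4.529 m.
Hydraulic radius R = A/P = 3.019/4.529 = 0.6667 m.
Manning's equation: Q = (1/n) A R^(2/3) S^(1/2) = (1/0.028) × 3.019 × 0.6667^(2/3) × 0.0004^(1/2) = 1.65 m³/s.

Q = 1.65 m³/s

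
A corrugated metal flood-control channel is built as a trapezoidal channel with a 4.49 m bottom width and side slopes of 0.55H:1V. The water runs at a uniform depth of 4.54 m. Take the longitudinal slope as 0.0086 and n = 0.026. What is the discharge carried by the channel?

With bottom width b = 4.49 m and side slope z = 0.55: A = (b + zy)y = (4.49 + 0.55×4.54)×4.54 = 31.72 m²; P = b + 2y√(1+z²) = 4.49 + 2×4.54×1.141 = 14.85 m.
Hydraulic radius R = A/P = 31.72/14.85 = 2.136 m.
Manning's equation: Q = (1/n) A R^(2/3) S^(1/2) = (1/0.026) × 31.72 × 2.136^(2/3) × 0.0086^(1/2) = 188 m³/s.

Q = 188 m³/s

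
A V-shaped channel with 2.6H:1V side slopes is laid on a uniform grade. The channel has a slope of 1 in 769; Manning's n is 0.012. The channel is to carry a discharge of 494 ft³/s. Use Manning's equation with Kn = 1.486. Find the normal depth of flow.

y_n = 4.94 ft

Manning's equation rearranged: A R^(2/3) = nQ / (1.486·√S) = 0.012 × 494 / (1.486 × √0.0013) = 110.6.
Try y = 5.7 ft: A R^(2/3) = 162.2 — too large.
Try y = 4.25 ft: A R^(2/3) = 74.13 — too small.
Try y = 4.94 ft: A R^(2/3) = 110.7 — matches.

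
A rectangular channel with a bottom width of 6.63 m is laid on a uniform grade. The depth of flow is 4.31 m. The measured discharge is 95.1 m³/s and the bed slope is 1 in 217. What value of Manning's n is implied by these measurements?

n = 0.031

Flow area A = b·y = 6.63 × 4.31 = 28.58 m². Wetted perimeter P = b + 2y = 6.63 + 2×4.31 = 15.25 m.
Hydraulic radius R = A/P = 28.58/15.25 = 1.874 m.
Rearranging Manning's equation: n = (1/Q) A R^(2/3) S^(1/2) = (1/95.1) × 28.58 × 1.874^(2/3) × √0.004608 = 0.031.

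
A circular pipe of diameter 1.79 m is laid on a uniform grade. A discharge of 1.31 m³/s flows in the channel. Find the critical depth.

At critical depth, Q² T / (g A³) = 1, i.e. A³/T = Q²/g = 1.31²/9.81 = 0.1749.
Try y = 0.431 m: A³/T = 0.06635 — short.
Try y = 0.623 m: A³/T = 0.2772 — over.
Try y = 0.553 m: A³/T = 0.1748 — matches.

y_c = 0.553 m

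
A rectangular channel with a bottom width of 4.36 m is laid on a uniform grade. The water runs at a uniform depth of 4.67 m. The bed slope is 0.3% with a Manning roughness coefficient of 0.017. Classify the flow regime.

Flow area A = b·y = 4.36 × 4.67 = 20.36 m². Wetted perimeter P = b + 2y = 4.36 + 2×4.67 = 13.7 m.
Hydraulic radius R = A/P = 20.36/13.7 = 1.486 m.
V = (1/n) R^(2/3) √S = (1/0.017) × 1.486^(2/3) × √0.003 = 4.196 m/s. Hydraulic depth D_h = A/T = 20.36/4.36 = 4.67 m.
Froude number Fr = V/√(g·D_h) = 4.196/√(9.81×4.67) = 0.62, which is less than 1, so the flow is subcritical.

subcritical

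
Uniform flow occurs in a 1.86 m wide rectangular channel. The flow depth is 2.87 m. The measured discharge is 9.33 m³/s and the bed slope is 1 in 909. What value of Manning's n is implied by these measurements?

n = 0.015

Flow area A = b·y = 1.86 × 2.87 = 5.338 m². Wetted perimeter P = b + 2y = 1.86 + 2×2.87 = 7.6 m.
Hydraulic radius R = A/P = 5.338/7.6 = 0.7024 m.
Rearranging Manning's equation: n = (1/Q) A R^(2/3) S^(1/2) = (1/9.33) × 5.338 × 0.7024^(2/3) × √0.0011 = 0.015.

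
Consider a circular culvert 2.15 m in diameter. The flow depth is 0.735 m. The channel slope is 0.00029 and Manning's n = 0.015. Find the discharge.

For a circular section of diameter D = 2.15 m at depth y = 0.735 m, the central angle is θ = 2 arccos(1 − 2y/D) = 2.498 rad. Then A = (D²/8)(θ − sin θ) = 1.097 m² and P = Dθ/2 = 2.685 m.
Hydraulic radius R = A/P = 1.097/2.685 = 0.4084 m.
Manning's equation: Q = (1/n) A R^(2/3) S^(1/2) = (1/0.015) × 1.097 × 0.4084^(2/3) × 0.00029^(1/2) = 0.685 m³/s.

Q = 0.685 m³/s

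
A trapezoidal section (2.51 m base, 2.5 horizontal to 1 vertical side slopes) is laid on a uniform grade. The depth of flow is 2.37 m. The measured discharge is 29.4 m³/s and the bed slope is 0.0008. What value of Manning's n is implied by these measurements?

With bottom width b = 2.51 m and side slope z = 2.5: A = (b + zy)y = (2.51 + 2.5×2.37)×2.37 = 19.99 m²; P = b + 2y√(1+z²) = 2.51 + 2×2.37×2.693 = 15.27 m.
Hydraulic radius R = A/P = 19.99/15.27 = 1.309 m.
Rearranging Manning's equation: n = (1/Q) A R^(2/3) S^(1/2) = (1/29.4) × 19.99 × 1.309^(2/3) × √0.0008 = 0.023.

n = 0.023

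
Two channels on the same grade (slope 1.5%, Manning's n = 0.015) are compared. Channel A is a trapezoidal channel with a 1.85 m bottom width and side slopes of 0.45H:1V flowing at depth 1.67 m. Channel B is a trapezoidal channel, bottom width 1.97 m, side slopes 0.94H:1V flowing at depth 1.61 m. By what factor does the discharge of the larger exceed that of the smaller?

Channel A: With bottom width b = 1.85 m and side slope z = 0.45: A = (b + zy)y = (1.85 + 0.45×1.67)×1.67 = 4.345 m²; P = b + 2y√(1+z²) = 1.85 + 2×1.67×1.097 = 5.513 m. Hydraulic radius R = A/P = 4.345/5.513 = 0.7881 m. Q_A = (1/0.015)·4.345·0.7881^(2/3)·√0.015 = 30.27 m³/s.
Channel B: With bottom width b = 1.97 m and side slope z = 0.94: A = (b + zy)y = (1.97 + 0.94×1.61)×1.61 = 5.608 m²; P = b + 2y√(1+z²) = 1.97 + 2×1.61×1.372 = 6.389 m. Hydraulic radius R = A/P = 5.608/6.389 = 0.8778 m. Q_B = (1/0.015)·5.608·0.8778^(2/3)·√0.015 = 41.98 m³/s.
The larger discharge is 41.98 m³/s and the smaller is 30.27 m³/s; the ratio is 1.39.

1.39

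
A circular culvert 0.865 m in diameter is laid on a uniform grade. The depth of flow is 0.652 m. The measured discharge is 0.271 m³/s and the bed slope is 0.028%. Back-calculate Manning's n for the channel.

For a circular section of diameter D = 0.865 m at depth y = 0.652 m, the central angle is θ = 2 arccos(1 − 2y/D) = 4.206 rad. Then A = (D²/8)(θ − sin θ) = 0.4752 m² and P = Dθ/2 = 1.819 m.
Hydraulic radius R = A/P = 0.4752/1.819 = 0.2612 m.
Rearranging Manning's equation: n = (1/Q) A R^(2/3) S^(1/2) = (1/0.271) × 0.4752 × 0.2612^(2/3) × √0.00028 = 0.012.

n = 0.012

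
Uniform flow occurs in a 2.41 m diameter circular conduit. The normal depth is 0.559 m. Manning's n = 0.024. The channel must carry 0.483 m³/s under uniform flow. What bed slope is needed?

S = 0.000911

For a circular section of diameter D = 2.41 m at depth y = 0.559 m, the central angle is θ = 2 arccos(1 − 2y/D) = 2.01 rad. Then A = (D²/8)(θ − sin θ) = 0.8022 m² and P = Dθ/2 = 2.422 m.
Hydraulic radius R = A/P = 0.8022/2.422 = 0.3312 m.
From Manning's equation, S = [nQ / (1 A R^(2/3))]² = [0.024 × 0.483 / (1 × 0.8022 × 0.3312^(2/3))]² = 0.000911.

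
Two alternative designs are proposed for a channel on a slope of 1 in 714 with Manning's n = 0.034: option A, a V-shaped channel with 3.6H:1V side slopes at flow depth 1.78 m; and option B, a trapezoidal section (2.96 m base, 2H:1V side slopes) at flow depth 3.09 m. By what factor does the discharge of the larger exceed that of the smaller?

3.88

Channel A: For a triangular section with side slope z = 3.6: A = zy² = 3.6×1.78² = 11.41 m²; P = 2y√(1+z²) = 2×1.78×3.736 = 13.3 m. Hydraulic radius R = A/P = 11.41/13.3 = 0.8575 m. Q_A = (1/0.034)·11.41·0.8575^(2/3)·√0.001401 = 11.33 m³/s.
Channel B: With bottom width b = 2.96 m and side slope z = 2: A = (b + zy)y = (2.96 + 2×3.09)×3.09 = 28.24 m²; P = b + 2y√(1+z²) = 2.96 + 2×3.09×2.236 = 16.78 m. Hydraulic radius R = A/P = 28.24/16.78 = 1.683 m. Q_B = (1/0.034)·28.24·1.683^(2/3)·√0.001401 = 43.99 m³/s.
The larger discharge is 43.99 m³/s and the smaller is 11.33 m³/s; the ratio is 3.88.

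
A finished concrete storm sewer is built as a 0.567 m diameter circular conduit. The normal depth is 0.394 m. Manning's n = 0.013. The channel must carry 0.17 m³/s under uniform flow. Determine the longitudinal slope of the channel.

S = 0.00151

For a circular section of diameter D = 0.567 m at depth y = 0.394 m, the central angle is θ = 2 arccos(1 − 2y/D) = 3.942 rad. Then A = (D²/8)(θ − sin θ) = 0.1873 m² and P = Dθ/2 = 1.118 m.
Hydraulic radius R = A/P = 0.1873/1.118 = 0.1676 m.
From Manning's equation, S = [nQ / (1 A R^(2/3))]² = [0.013 × 0.17 / (1 × 0.1873 × 0.1676^(2/3))]² = 0.00151.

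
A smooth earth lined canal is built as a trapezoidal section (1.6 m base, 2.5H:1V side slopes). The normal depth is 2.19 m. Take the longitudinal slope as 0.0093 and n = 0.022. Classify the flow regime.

With bottom width b = 1.6 m and side slope z = 2.5: A = (b + zy)y = (1.6 + 2.5×2.19)×2.19 = 15.49 m²; P = b + 2y√(1+z²) = 1.6 + 2×2.19×2.693 = 13.39 m.
Hydraulic radius R = A/P = 15.49/13.39 = 1.157 m.
V = (1/n) R^(2/3) √S = (1/0.022) × 1.157^(2/3) × √0.0093 = 4.831 m/s. Hydraulic depth D_h = A/T = 15.49/12.55 = 1.235 m.
Froude number Fr = V/√(g·D_h) = 4.831/√(9.81×1.235) = 1.39, which is greater than 1, so the flow is supercritical.

supercritical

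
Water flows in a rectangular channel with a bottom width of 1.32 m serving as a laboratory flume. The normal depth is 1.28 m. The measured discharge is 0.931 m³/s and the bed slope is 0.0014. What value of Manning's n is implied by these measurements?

Flow area A = b·y = 1.32 × 1.28 = 1.69 m². Wetted perimeter P = b + 2y = 1.32 + 2×1.28 = 3.88 m.
Hydraulic radius R = A/P = 1.69/3.88 = 0.4355 m.
Rearranging Manning's equation: n = (1/Q) A R^(2/3) S^(1/2) = (1/0.931) × 1.69 × 0.4355^(2/3) × √0.0014 = 0.039.

n = 0.039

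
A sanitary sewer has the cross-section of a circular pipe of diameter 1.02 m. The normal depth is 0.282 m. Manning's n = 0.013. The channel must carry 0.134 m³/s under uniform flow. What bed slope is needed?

For a circular section of diameter D = 1.02 m at depth y = 0.282 m, the central angle is θ = 2 arccos(1 − 2y/D) = 2.215 rad. Then A = (D²/8)(θ − sin θ) = 0.184 m² and P = Dθ/2 = 1.129 m.
Hydraulic radius R = A/P = 0.184/1.129 = 0.1629 m.
From Manning's equation, S = [nQ / (1 A R^(2/3))]² = [0.013 × 0.134 / (1 × 0.184 × 0.1629^(2/3))]² = 0.00101.

S = 0.00101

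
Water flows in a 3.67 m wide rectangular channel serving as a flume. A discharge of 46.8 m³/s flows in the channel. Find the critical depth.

For a rectangular channel, critical depth y_c = (q²/g)^(1/3) where q = Q/b = 46.8/3.67 = 12.75 m²/s.
So y_c = (12.75²/9.81)^(1/3) = 2.55 m.

y_c = 2.55 m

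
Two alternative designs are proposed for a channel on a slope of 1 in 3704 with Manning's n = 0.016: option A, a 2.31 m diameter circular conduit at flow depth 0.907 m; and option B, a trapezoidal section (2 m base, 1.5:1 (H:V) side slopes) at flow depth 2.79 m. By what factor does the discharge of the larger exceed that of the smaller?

23.1

Channel A: For a circular section of diameter D = 2.31 m at depth y = 0.907 m, the central angle is θ = 2 arccos(1 − 2y/D) = 2.709 rad. Then A = (D²/8)(θ − sin θ) = 1.527 m² and P = Dθ/2 = 3.129 m. Hydraulic radius R = A/P = 1.527/3.129 = 0.4881 m. Q_A = (1/0.016)·1.527·0.4881^(2/3)·√0.00027 = 0.9721 m³/s.
Channel B: With bottom width b = 2 m and side slope z = 1.5: A = (b + zy)y = (2 + 1.5×2.79)×2.79 = 17.26 m²; P = b + 2y√(1+z²) = 2 + 2×2.79×1.803 = 12.06 m. Hydraulic radius R = A/P = 17.26/12.06 = 1.431 m. Q_B = (1/0.016)·17.26·1.431^(2/3)·√0.00027 = 22.5 m³/s.
The larger discharge is 22.5 m³/s and the smaller is 0.9721 m³/s; the ratio is 23.1.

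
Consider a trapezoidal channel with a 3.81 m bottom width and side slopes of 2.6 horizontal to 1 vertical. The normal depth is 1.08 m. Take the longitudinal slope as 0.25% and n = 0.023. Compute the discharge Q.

With bottom width b = 3.81 m and side slope z = 2.6: A = (b + zy)y = (3.81 + 2.6×1.08)×1.08 = 7.147 m²; P = b + 2y√(1+z²) = 3.81 + 2×1.08×2.786 = 9.827 m.
Hydraulic radius R = A/P = 7.147/9.827 = 0.7273 m.
Manning's equation: Q = (1/n) A R^(2/3) S^(1/2) = (1/0.023) × 7.147 × 0.7273^(2/3) × 0.0025^(1/2) = 12.6 m³/s.

Q = 12.6 m³/s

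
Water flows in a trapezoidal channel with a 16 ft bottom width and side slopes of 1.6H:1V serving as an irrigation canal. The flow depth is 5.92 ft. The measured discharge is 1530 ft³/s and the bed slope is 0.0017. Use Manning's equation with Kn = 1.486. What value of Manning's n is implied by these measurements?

With bottom width b = 16 ft and side slope z = 1.6: A = (b + zy)y = (16 + 1.6×5.92)×5.92 = 150.8 ft²; P = b + 2y√(1+z²) = 16 + 2×5.92×1.887 = 38.34 ft.
Hydraulic radius R = A/P = 150.8/38.34 = 3.933 ft.
Rearranging Manning's equation: n = (1.486/Q) A R^(2/3) S^(1/2) = (1.486/1530) × 150.8 × 3.933^(2/3) × √0.0017 = 0.015.

n = 0.015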